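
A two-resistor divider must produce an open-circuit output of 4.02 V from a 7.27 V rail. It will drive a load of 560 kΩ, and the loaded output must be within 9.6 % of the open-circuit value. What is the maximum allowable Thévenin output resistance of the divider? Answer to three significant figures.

R_th ≤ 59.5 kΩ

Loading drop = R_th/(R_th + R_L) ≤ 0.0960, so R_th ≤ R_L · ε/(1−ε) = 560 kΩ × 0.0960/0.9040 = 59.5 kΩ.
(Any R1, R2 with R2/(R1+R2) = 0.553 and R1‖R2 ≤ 59.5 kΩ will meet the spec.)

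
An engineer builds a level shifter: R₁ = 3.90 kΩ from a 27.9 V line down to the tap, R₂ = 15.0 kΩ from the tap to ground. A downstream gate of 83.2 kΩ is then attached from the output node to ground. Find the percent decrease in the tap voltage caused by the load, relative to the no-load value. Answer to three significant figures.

The divider's output (Thévenin) resistance is R₁‖R₂ = 3.095 kΩ.
Fractional drop under load = R_th/(R_th + R_L) = 3.095 / (3.095 + 83.2) = 0.03587.
So the output falls by 3.59 %.

3.59 %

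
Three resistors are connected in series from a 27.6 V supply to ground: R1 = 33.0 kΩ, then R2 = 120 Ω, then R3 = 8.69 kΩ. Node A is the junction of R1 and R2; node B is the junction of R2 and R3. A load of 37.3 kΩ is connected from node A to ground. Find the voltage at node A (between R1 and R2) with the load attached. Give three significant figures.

V ≈ 4.90 V

Below node A the series string R2+R3 = 8810 Ω sits in parallel with the 37300 Ω load: 7127 Ω.
V_A = 27.6 × 7127/(33000 + 7127) = 4.90 V.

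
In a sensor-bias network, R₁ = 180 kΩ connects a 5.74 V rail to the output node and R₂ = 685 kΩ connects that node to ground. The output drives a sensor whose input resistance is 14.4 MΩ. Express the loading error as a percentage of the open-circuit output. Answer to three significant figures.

The divider's output (Thévenin) resistance is R₁‖R₂ = 142.5 kΩ.
Fractional drop under load = R_th/(R_th + R_L) = 142.5 / (142.5 + 14400) = 0.009802.
So the output falls by 0.980 %.

0.980 %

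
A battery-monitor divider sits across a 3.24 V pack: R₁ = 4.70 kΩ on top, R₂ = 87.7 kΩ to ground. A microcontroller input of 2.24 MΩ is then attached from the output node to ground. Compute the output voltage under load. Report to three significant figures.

The load sits in parallel with R₂: R₂‖R_L = (87.7 × 2240) / (87.7 + 2240) = 84.40 kΩ.
V_out = 3.24 × 84.40 / (4.70 + 84.40) = 3.24 × 84.40/89.10 = 3.07 V.

V_out ≈ 3.07 V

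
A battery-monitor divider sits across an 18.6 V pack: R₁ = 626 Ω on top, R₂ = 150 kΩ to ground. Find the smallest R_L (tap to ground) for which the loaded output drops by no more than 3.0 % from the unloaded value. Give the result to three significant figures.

R_L(min) ≈ 20.2 kΩ

Output resistance R_th = R₁‖R₂ = (626 × 150000)/150600 = 623.4 Ω.
The fractional drop is R_th/(R_th + R_L); requiring this ≤ 0.0300 gives R_L ≥ R_th(1/0.0300 − 1) = 623.4 × 32.33 = 20.2 kΩ.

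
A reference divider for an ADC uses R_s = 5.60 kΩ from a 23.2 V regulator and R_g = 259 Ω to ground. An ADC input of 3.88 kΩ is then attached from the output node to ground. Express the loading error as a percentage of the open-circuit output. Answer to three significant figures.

The divider's output (Thévenin) resistance is R_s‖R_g = 247.6 Ω.
Fractional drop under load = R_th/(R_th + R_L) = 247.6 / (247.6 + 3880) = 0.05998.
So the output falls by 6.00 %.

6.00 %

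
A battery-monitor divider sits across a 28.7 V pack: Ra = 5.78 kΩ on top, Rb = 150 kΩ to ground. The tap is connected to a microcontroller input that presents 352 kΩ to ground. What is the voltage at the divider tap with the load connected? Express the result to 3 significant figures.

The load sits in parallel with Rb: Rb‖R_L = (150 × 352) / (150 + 352) = 105.2 kΩ.
V_out = 28.7 × 105.2 / (5.78 + 105.2) = 28.7 × 105.2/111.0 = 27.2 V.

V_out ≈ 27.2 V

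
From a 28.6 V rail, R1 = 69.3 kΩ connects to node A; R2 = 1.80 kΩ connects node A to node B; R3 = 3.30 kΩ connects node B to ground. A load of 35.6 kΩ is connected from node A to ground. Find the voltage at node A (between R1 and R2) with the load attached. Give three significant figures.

Below node A the series string R2+R3 = 5.100 kΩ sits in parallel with the 35.6 kΩ load: 4.461 kΩ.
V_A = 28.6 × 4.461/(69.3 + 4.461) = 1.73 V.

V ≈ 1.73 V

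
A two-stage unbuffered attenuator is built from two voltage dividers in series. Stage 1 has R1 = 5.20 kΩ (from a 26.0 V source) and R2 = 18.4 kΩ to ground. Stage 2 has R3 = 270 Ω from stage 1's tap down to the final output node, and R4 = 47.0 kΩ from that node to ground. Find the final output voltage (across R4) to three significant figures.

Stage 2 presents R3+R4 = 47270 Ω as a load on stage 1's tap.
Stage 1's lower leg becomes R2‖(R3+R4) = 13240 Ω, so V_mid = 26.0 × 13240/18440 = 18.67 V.
Stage 2 is itself unloaded: V_out = V_mid × R4/(R3+R4) = 18.67 × 47000/47270 = 18.6 V.

V_out ≈ 18.6 V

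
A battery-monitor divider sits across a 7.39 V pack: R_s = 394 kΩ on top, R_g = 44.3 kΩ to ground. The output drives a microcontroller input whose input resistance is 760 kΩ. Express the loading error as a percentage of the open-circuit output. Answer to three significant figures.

4.98 %

The divider's output (Thévenin) resistance is R_s‖R_g = 39.82 kΩ.
Fractional drop under load = R_th/(R_th + R_L) = 39.82 / (39.82 + 760) = 0.04979.
So the output falls by 4.98 %.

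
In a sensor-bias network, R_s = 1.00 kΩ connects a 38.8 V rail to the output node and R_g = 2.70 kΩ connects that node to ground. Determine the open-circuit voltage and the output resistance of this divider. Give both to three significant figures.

V_th is the open-circuit tap voltage: 38.8 × 2.70/(1.00 + 2.70) = 28.3 V.
With the supply zeroed, R_s and R_g appear in parallel from the tap: R_th = R_s‖R_g = (1.00 × 2.70)/3.700 = 730 Ω.

V_th = 28.3 V, R_th = 730 Ω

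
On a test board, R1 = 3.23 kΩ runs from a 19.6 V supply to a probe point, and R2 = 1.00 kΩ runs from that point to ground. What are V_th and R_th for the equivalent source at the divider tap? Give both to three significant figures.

V_th is the open-circuit tap voltage: 19.6 × 1.00/(3.23 + 1.00) = 4.63 V.
With the supply zeroed, R1 and R2 appear in parallel from the tap: R_th = R1‖R2 = (3.23 × 1.00)/4.230 = 764 Ω.

V_th = 4.63 V, R_th = 764 Ω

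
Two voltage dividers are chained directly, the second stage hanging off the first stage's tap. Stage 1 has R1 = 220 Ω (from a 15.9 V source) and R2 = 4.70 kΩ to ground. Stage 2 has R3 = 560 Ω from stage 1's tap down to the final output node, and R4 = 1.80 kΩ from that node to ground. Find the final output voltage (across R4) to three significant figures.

V_out ≈ 10.6 V

Stage 2 presents R3+R4 = 2360 Ω as a load on stage 1's tap.
Stage 1's lower leg becomes R2‖(R3+R4) = 1571 Ω, so V_mid = 15.9 × 1571/1791 = 13.95 V.
Stage 2 is itself unloaded: V_out = V_mid × R4/(R3+R4) = 13.95 × 1800/2360 = 10.6 V.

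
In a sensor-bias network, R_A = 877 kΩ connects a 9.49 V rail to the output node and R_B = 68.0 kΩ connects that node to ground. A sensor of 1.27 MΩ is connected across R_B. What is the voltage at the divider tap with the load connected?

V_out ≈ 0.651 V

The load sits in parallel with R_B: R_B‖R_L = (68.0 × 1270) / (68.0 + 1270) = 64.54 kΩ.
V_out = 9.49 × 64.54 / (877 + 64.54) = 9.49 × 64.54/941.5 = 0.651 V.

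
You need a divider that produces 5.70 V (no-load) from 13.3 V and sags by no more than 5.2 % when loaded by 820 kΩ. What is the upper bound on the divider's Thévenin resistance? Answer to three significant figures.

R_th ≤ 45.0 kΩ

Loading drop = R_th/(R_th + R_L) ≤ 0.0520, so R_th ≤ R_L · ε/(1−ε) = 820 kΩ × 0.0520/0.9480 = 45.0 kΩ.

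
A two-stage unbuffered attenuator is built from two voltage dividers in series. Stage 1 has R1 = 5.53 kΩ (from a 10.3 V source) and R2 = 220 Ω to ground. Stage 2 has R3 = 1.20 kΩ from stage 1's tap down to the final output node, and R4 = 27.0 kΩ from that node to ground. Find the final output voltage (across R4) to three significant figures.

V_out ≈ 0.375 V

Stage 2 presents R3+R4 = 28200 Ω as a load on stage 1's tap.
Stage 1's lower leg becomes R2‖(R3+R4) = 218.3 Ω, so V_mid = 10.3 × 218.3/5748 = 0.3912 V.
Stage 2 is itself unloaded: V_out = V_mid × R4/(R3+R4) = 0.3912 × 27000/28200 = 0.375 V.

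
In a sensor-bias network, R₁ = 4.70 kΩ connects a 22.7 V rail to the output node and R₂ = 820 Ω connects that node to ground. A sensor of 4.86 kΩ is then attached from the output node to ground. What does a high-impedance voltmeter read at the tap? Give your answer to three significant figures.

The load sits in parallel with R₂: R₂‖R_L = (820 × 4860) / (820 + 4860) = 701.6 Ω.
V_out = 22.7 × 701.6 / (4700 + 701.6) = 22.7 × 701.6/5402 = 2.95 V.
(Unloaded it would have been 3.37 V.)

V_out ≈ 2.95 V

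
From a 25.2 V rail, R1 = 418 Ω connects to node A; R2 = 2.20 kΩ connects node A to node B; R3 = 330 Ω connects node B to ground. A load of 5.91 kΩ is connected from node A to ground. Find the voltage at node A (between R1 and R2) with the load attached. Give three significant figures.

Below node A the series string R2+R3 = 2530 Ω sits in parallel with the 5910 Ω load: 1772 Ω.
V_A = 25.2 × 1772/(418 + 1772) = 20.4 V.

V ≈ 20.4 V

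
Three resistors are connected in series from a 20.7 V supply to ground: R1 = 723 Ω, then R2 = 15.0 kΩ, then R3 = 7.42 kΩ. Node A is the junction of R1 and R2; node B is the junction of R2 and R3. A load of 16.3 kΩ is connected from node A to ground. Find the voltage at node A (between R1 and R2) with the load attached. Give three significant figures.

V ≈ 19.2 V

Below node A the series string R2+R3 = 22420 Ω sits in parallel with the 16300 Ω load: 9438 Ω.
V_A = 20.7 × 9438/(723 + 9438) = 19.2 V.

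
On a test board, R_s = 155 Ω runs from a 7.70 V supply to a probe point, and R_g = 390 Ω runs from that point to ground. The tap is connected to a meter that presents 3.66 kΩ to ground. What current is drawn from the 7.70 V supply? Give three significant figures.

R_g‖R_L = 352.4 Ω, so the source sees R_s + R_g‖R_L = 507.4 Ω.
I = 7.70 V / 507.4 Ω = 15.2 mA.

I ≈ 15.2 mA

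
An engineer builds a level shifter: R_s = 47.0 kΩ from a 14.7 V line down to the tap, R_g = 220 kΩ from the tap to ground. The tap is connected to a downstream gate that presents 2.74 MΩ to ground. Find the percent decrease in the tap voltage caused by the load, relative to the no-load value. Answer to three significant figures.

1.39 %

The divider's output (Thévenin) resistance is R_s‖R_g = 38.73 kΩ.
Fractional drop under load = R_th/(R_th + R_L) = 38.73 / (38.73 + 2740) = 0.01394.
So the output falls by 1.39 %.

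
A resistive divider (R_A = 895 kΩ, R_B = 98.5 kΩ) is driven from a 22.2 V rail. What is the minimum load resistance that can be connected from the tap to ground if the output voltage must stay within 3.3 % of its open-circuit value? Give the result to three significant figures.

Output resistance R_th = R_A‖R_B = (895 × 98.5)/993.5 = 88.73 kΩ.
The fractional drop is R_th/(R_th + R_L); requiring this ≤ 0.0330 gives R_L ≥ R_th(1/0.0330 − 1) = 88.73 × 29.30 = 2.60 MΩ.

R_L(min) ≈ 2.60 MΩ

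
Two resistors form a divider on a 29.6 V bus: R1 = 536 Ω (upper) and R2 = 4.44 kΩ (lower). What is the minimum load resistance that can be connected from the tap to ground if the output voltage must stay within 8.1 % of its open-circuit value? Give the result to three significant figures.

Output resistance R_th = R1‖R2 = (536 × 4440)/4976 = 478.3 Ω.
The fractional drop is R_th/(R_th + R_L); requiring this ≤ 0.0810 gives R_L ≥ R_th(1/0.0810 − 1) = 478.3 × 11.35 = 5.43 kΩ.

R_L(min) ≈ 5.43 kΩ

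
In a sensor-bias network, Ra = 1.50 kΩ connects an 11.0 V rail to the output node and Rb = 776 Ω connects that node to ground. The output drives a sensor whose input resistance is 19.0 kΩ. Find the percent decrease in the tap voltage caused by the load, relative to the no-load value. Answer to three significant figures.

2.62 %

The divider's output (Thévenin) resistance is Ra‖Rb = 511.4 Ω.
Fractional drop under load = R_th/(R_th + R_L) = 511.4 / (511.4 + 19000) = 0.02621.
So the output falls by 2.62 %.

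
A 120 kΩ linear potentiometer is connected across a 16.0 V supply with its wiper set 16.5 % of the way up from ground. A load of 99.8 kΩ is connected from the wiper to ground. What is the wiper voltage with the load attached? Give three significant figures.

V ≈ 2.26 V

The wiper splits the pot into (1−α)R = 100.2 kΩ above and αR = 19.80 kΩ below.
Lower section ‖ load = 16.52 kΩ.
V_wiper = 16.0 × 16.52/(100.2 + 16.52) = 2.26 V.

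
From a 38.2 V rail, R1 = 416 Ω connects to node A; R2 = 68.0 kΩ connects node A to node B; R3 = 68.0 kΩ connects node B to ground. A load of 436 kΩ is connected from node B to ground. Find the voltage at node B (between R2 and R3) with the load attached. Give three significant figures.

V ≈ 17.7 V

At node B, R3 is in parallel with the load: R3‖R_L = 58830 Ω.
Below node A the resistance is R2 + (R3‖R_L) = 126800 Ω, so V_A = 38.2 × 126800/127200 = 38.08 V.
Then V_B = V_A × (R3‖R_L)/(R2 + R3‖R_L) = 38.08 × 58830/126800 = 17.7 V.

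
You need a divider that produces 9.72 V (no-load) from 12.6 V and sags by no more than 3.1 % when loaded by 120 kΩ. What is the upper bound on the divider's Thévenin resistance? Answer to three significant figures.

Loading drop = R_th/(R_th + R_L) ≤ 0.0310, so R_th ≤ R_L · ε/(1−ε) = 120 kΩ × 0.0310/0.9690 = 3.84 kΩ.
(Any R1, R2 with R2/(R1+R2) = 0.771 and R1‖R2 ≤ 3.84 kΩ will meet the spec.)

R_th ≤ 3.84 kΩ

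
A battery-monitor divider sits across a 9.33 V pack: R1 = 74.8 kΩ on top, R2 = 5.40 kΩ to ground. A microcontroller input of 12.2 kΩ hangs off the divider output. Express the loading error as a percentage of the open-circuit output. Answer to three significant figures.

The divider's output (Thévenin) resistance is R1‖R2 = 5.036 kΩ.
Fractional drop under load = R_th/(R_th + R_L) = 5.036 / (5.036 + 12.2) = 0.2922.
So the output falls by 29.2 %.

29.2 %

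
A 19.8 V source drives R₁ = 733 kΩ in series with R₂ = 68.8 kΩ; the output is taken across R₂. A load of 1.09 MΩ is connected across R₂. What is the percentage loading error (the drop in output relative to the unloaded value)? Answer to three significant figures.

The divider's output (Thévenin) resistance is R₁‖R₂ = 62.90 kΩ.
Fractional drop under load = R_th/(R_th + R_L) = 62.90 / (62.90 + 1090) = 0.05456.
So the output falls by 5.46 %.

5.46 %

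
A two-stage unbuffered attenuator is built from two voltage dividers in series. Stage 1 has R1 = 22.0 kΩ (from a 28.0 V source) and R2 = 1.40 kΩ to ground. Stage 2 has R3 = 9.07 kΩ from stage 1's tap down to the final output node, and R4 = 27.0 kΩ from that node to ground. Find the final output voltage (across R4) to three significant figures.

Stage 2 presents R3+R4 = 36.07 kΩ as a load on stage 1's tap.
Stage 1's lower leg becomes R2‖(R3+R4) = 1.348 kΩ, so V_mid = 28.0 × 1.348/23.35 = 1.616 V.
Stage 2 is itself unloaded: V_out = V_mid × R4/(R3+R4) = 1.616 × 27.0/36.07 = 1.21 V.

V_out ≈ 1.21 V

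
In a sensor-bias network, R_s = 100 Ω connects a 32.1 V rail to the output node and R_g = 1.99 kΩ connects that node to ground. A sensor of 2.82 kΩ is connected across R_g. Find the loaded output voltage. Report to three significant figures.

V_out ≈ 29.6 V

The load sits in parallel with R_g: R_g‖R_L = (1990 × 2820) / (1990 + 2820) = 1167 Ω.
V_out = 32.1 × 1167 / (100 + 1167) = 32.1 × 1167/1267 = 29.6 V.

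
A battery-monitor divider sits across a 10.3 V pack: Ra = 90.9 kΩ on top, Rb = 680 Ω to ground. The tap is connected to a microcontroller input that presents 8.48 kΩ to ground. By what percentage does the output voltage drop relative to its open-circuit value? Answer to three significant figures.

7.37 %

The divider's output (Thévenin) resistance is Ra‖Rb = 675.0 Ω.
Fractional drop under load = R_th/(R_th + R_L) = 675.0 / (675.0 + 8480) = 0.07373.
So the output falls by 7.37 %.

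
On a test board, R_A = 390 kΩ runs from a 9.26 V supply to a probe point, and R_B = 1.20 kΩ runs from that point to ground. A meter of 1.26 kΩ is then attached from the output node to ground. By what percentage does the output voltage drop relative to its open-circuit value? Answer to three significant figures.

48.7 %

The divider's output (Thévenin) resistance is R_A‖R_B = 1.196 kΩ.
Fractional drop under load = R_th/(R_th + R_L) = 1.196 / (1.196 + 1.26) = 0.4870.
So the output falls by 48.7 %.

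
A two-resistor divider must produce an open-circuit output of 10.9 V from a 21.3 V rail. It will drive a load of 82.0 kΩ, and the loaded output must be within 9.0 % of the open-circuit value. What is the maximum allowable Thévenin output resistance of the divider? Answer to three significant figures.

Loading drop = R_th/(R_th + R_L) ≤ 0.0900, so R_th ≤ R_L · ε/(1−ε) = 82.0 kΩ × 0.0900/0.9100 = 8.11 kΩ.

R_th ≤ 8.11 kΩ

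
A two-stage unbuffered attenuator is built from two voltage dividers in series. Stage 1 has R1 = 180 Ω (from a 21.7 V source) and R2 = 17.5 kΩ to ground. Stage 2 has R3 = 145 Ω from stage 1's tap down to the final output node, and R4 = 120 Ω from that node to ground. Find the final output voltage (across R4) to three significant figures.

Stage 2 presents R3+R4 = 265.0 Ω as a load on stage 1's tap.
Stage 1's lower leg becomes R2‖(R3+R4) = 261.0 Ω, so V_mid = 21.7 × 261.0/441.0 = 12.84 V.
Stage 2 is itself unloaded: V_out = V_mid × R4/(R3+R4) = 12.84 × 120/265.0 = 5.82 V.

V_out ≈ 5.82 V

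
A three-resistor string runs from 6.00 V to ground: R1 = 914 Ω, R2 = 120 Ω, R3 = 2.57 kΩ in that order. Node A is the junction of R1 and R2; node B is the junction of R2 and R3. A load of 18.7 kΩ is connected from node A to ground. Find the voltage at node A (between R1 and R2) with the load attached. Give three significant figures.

Below node A the series string R2+R3 = 2690 Ω sits in parallel with the 18700 Ω load: 2352 Ω.
V_A = 6.00 × 2352/(914 + 2352) = 4.32 V.

V ≈ 4.32 V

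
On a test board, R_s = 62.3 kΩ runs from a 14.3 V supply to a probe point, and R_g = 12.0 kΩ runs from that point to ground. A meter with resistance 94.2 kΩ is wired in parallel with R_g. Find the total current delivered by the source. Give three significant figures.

R_g‖R_L = 10.64 kΩ, so the source sees R_s + R_g‖R_L = 72.94 kΩ.
I = 14.3 V / 72.94 kΩ = 0.196 mA.

I ≈ 0.196 mA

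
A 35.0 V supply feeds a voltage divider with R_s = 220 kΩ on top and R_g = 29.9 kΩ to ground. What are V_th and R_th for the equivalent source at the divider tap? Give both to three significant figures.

V_th = 4.19 V, R_th = 26.3 kΩ

V_th is the open-circuit tap voltage: 35.0 × 29.9/(220 + 29.9) = 4.19 V.
With the supply zeroed, R_s and R_g appear in parallel from the tap: R_th = R_s‖R_g = (220 × 29.9)/249.9 = 26.3 kΩ.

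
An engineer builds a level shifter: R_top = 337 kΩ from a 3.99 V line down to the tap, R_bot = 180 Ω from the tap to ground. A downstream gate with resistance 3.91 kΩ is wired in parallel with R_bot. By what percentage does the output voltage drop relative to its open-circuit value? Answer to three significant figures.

The divider's output (Thévenin) resistance is R_top‖R_bot = 179.9 Ω.
Fractional drop under load = R_th/(R_th + R_L) = 179.9 / (179.9 + 3910) = 0.04399.
So the output falls by 4.40 %.

4.40 %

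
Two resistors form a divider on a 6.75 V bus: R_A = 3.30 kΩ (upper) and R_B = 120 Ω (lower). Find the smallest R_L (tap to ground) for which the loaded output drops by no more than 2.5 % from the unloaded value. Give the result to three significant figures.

Output resistance R_th = R_A‖R_B = (3300 × 120)/3420 = 115.8 Ω.
The fractional drop is R_th/(R_th + R_L); requiring this ≤ 0.0250 gives R_L ≥ R_th(1/0.0250 − 1) = 115.8 × 39.00 = 4.52 kΩ.

R_L(min) ≈ 4.52 kΩ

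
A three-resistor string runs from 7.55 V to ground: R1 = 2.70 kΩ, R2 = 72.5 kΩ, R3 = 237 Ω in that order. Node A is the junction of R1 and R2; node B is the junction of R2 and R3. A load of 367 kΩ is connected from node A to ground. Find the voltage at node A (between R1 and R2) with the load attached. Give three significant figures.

V ≈ 7.23 V

Below node A the series string R2+R3 = 72740 Ω sits in parallel with the 367000 Ω load: 60710 Ω.
V_A = 7.55 × 60710/(2700 + 60710) = 7.23 V.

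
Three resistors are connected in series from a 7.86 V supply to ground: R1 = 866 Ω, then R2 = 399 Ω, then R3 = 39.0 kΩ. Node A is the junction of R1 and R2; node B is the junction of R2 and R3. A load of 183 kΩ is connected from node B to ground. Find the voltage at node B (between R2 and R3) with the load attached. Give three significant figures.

At node B, R3 is in parallel with the load: R3‖R_L = 32150 Ω.
Below node A the resistance is R2 + (R3‖R_L) = 32550 Ω, so V_A = 7.86 × 32550/33410 = 7.656 V.
Then V_B = V_A × (R3‖R_L)/(R2 + R3‖R_L) = 7.656 × 32150/32550 = 7.56 V.

V ≈ 7.56 V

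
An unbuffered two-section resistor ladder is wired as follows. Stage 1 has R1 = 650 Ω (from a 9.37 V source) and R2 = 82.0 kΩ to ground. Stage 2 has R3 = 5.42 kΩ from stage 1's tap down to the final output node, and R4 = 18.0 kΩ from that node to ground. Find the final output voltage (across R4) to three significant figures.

Stage 2 presents R3+R4 = 23420 Ω as a load on stage 1's tap.
Stage 1's lower leg becomes R2‖(R3+R4) = 18220 Ω, so V_mid = 9.37 × 18220/18870 = 9.047 V.
Stage 2 is itself unloaded: V_out = V_mid × R4/(R3+R4) = 9.047 × 18000/23420 = 6.95 V.

V_out ≈ 6.95 V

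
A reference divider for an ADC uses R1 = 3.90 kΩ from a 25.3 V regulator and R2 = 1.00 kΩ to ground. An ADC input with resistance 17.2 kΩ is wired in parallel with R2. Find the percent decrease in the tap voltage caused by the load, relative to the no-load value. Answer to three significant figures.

4.42 %

The divider's output (Thévenin) resistance is R1‖R2 = 0.7959 kΩ.
Fractional drop under load = R_th/(R_th + R_L) = 0.7959 / (0.7959 + 17.2) = 0.04423.
So the output falls by 4.42 %.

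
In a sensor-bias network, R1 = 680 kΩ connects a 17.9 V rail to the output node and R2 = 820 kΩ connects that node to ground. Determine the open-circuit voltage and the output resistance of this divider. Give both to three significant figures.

V_th = 9.79 V, R_th = 372 kΩ

V_th is the open-circuit tap voltage: 17.9 × 820/(680 + 820) = 9.79 V.
With the supply zeroed, R1 and R2 appear in parallel from the tap: R_th = R1‖R2 = (680 × 820)/1500 = 372 kΩ.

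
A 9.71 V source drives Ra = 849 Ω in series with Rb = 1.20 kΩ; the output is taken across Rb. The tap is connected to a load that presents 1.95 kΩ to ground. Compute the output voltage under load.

V_out ≈ 4.53 V

The load sits in parallel with Rb: Rb‖R_L = (1200 × 1950) / (1200 + 1950) = 742.9 Ω.
V_out = 9.71 × 742.9 / (849 + 742.9) = 9.71 × 742.9/1592 = 4.53 V.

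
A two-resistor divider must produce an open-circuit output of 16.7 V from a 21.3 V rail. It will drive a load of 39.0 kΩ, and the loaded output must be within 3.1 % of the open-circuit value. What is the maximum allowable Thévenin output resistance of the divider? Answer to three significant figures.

R_th ≤ 1.25 kΩ

Loading drop = R_th/(R_th + R_L) ≤ 0.0310, so R_th ≤ R_L · ε/(1−ε) = 39.0 kΩ × 0.0310/0.9690 = 1.25 kΩ.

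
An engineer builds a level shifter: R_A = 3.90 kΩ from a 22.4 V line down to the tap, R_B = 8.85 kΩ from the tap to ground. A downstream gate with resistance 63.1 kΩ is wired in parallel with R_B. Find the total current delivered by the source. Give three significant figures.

R_B‖R_L = 7.761 kΩ, so the source sees R_A + R_B‖R_L = 11.66 kΩ.
I = 22.4 V / 11.66 kΩ = 1.92 mA.

I ≈ 1.92 mA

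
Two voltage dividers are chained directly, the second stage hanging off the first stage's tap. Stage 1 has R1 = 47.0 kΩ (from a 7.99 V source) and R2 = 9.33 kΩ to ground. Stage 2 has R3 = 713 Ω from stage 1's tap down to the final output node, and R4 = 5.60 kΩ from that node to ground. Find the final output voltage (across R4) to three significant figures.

V_out ≈ 0.526 V

Stage 2 presents R3+R4 = 6313 Ω as a load on stage 1's tap.
Stage 1's lower leg becomes R2‖(R3+R4) = 3765 Ω, so V_mid = 7.99 × 3765/50770 = 0.5926 V.
Stage 2 is itself unloaded: V_out = V_mid × R4/(R3+R4) = 0.5926 × 5600/6313 = 0.526 V.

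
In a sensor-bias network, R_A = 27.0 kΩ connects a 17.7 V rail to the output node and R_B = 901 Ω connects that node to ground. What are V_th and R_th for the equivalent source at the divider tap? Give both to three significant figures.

V_th = 0.572 V, R_th = 872 Ω

V_th is the open-circuit tap voltage: 17.7 × 901/(27000 + 901) = 0.572 V.
With the supply zeroed, R_A and R_B appear in parallel from the tap: R_th = R_A‖R_B = (27000 × 901)/27900 = 872 Ω.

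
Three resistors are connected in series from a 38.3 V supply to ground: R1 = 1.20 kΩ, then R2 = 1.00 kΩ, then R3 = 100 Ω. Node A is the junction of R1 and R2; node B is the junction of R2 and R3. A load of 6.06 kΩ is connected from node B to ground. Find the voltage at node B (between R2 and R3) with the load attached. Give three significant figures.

At node B, R3 is in parallel with the load: R3‖R_L = 98.38 Ω.
Below node A the resistance is R2 + (R3‖R_L) = 1098 Ω, so V_A = 38.3 × 1098/2298 = 18.30 V.
Then V_B = V_A × (R3‖R_L)/(R2 + R3‖R_L) = 18.30 × 98.38/1098 = 1.64 V.

V ≈ 1.64 V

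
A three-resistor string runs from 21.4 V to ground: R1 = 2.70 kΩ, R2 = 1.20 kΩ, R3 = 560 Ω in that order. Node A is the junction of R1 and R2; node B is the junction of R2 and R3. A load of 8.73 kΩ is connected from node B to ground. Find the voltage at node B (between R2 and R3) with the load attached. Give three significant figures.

At node B, R3 is in parallel with the load: R3‖R_L = 526.2 Ω.
Below node A the resistance is R2 + (R3‖R_L) = 1726 Ω, so V_A = 21.4 × 1726/4426 = 8.346 V.
Then V_B = V_A × (R3‖R_L)/(R2 + R3‖R_L) = 8.346 × 526.2/1726 = 2.54 V.

V ≈ 2.54 V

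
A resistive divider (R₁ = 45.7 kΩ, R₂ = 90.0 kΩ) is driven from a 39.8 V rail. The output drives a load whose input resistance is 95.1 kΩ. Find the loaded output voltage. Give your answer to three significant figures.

V_out ≈ 20.0 V

The load sits in parallel with R₂: R₂‖R_L = (90.0 × 95.1) / (90.0 + 95.1) = 46.24 kΩ.
V_out = 39.8 × 46.24 / (45.7 + 46.24) = 39.8 × 46.24/91.94 = 20.0 V.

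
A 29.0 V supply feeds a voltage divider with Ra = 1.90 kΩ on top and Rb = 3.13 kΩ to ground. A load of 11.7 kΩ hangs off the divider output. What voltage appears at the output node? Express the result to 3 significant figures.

The load sits in parallel with Rb: Rb‖R_L = (3.13 × 11.7) / (3.13 + 11.7) = 2.469 kΩ.
V_out = 29.0 × 2.469 / (1.90 + 2.469) = 29.0 × 2.469/4.369 = 16.4 V.

V_out ≈ 16.4 V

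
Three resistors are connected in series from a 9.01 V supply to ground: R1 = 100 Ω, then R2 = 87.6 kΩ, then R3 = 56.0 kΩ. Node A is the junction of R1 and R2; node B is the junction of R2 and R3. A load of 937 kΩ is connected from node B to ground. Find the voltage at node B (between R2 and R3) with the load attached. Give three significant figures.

V ≈ 3.39 V

At node B, R3 is in parallel with the load: R3‖R_L = 52840 Ω.
Below node A the resistance is R2 + (R3‖R_L) = 140400 Ω, so V_A = 9.01 × 140400/140500 = 9.004 V.
Then V_B = V_A × (R3‖R_L)/(R2 + R3‖R_L) = 9.004 × 52840/140400 = 3.39 V.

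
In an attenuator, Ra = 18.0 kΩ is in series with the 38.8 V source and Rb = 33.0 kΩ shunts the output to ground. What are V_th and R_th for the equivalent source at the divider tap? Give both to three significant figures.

V_th is the open-circuit tap voltage: 38.8 × 33.0/(18.0 + 33.0) = 25.1 V.
With the supply zeroed, Ra and Rb appear in parallel from the tap: R_th = Ra‖Rb = (18.0 × 33.0)/51.00 = 11.6 kΩ.

V_th = 25.1 V, R_th = 11.6 kΩ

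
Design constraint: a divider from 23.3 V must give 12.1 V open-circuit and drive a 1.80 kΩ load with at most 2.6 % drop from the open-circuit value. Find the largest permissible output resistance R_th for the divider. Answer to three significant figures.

R_th ≤ 48.0 Ω

Loading drop = R_th/(R_th + R_L) ≤ 0.0260, so R_th ≤ R_L · ε/(1−ε) = 1.80 kΩ × 0.0260/0.9740 = 48.0 Ω.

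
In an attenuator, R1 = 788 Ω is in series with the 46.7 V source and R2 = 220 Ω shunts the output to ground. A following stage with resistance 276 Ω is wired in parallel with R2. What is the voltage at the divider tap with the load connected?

The load sits in parallel with R2: R2‖R_L = (220 × 276) / (220 + 276) = 122.4 Ω.
V_out = 46.7 × 122.4 / (788 + 122.4) = 46.7 × 122.4/910.4 = 6.28 V.
(Unloaded it would have been 10.2 V.)

V_out ≈ 6.28 V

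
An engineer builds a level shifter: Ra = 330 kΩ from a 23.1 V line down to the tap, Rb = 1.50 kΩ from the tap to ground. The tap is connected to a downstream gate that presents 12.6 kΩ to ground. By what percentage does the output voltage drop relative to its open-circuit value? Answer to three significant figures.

Unloaded V = 23.1 × 1.50/331.5 = 0.10452 V.
Loaded: Rb‖R_L = 1.340 kΩ, giving V = 23.1 × 1.340/331.3 = 0.093450 V.
Drop = (0.10452 − 0.093450) / 0.10452 = 10.6 %.

10.6 %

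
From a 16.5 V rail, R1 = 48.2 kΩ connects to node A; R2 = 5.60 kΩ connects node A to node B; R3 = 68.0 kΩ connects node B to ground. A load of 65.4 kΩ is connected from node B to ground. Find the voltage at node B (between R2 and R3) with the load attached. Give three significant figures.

V ≈ 6.31 V

At node B, R3 is in parallel with the load: R3‖R_L = 33.34 kΩ.
Below node A the resistance is R2 + (R3‖R_L) = 38.94 kΩ, so V_A = 16.5 × 38.94/87.14 = 7.373 V.
Then V_B = V_A × (R3‖R_L)/(R2 + R3‖R_L) = 7.373 × 33.34/38.94 = 6.31 V.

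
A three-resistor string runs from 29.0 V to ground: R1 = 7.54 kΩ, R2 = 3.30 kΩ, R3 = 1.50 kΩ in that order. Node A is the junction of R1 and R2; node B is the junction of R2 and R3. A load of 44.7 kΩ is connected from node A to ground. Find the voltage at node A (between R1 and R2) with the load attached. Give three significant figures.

Below node A the series string R2+R3 = 4.800 kΩ sits in parallel with the 44.7 kΩ load: 4.335 kΩ.
V_A = 29.0 × 4.335/(7.54 + 4.335) = 10.6 V.

V ≈ 10.6 V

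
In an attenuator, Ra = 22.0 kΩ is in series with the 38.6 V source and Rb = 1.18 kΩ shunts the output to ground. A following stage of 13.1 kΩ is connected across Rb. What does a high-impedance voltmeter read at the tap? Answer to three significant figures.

V_out ≈ 1.81 V

The load sits in parallel with Rb: Rb‖R_L = (1.18 × 13.1) / (1.18 + 13.1) = 1.082 kΩ.
V_out = 38.6 × 1.082 / (22.0 + 1.082) = 38.6 × 1.082/23.08 = 1.81 V.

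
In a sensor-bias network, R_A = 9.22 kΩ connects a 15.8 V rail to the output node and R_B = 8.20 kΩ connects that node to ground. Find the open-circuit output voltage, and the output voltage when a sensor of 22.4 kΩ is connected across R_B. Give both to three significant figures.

Open-circuit: V = 15.8 × 8.20/(9.22 + 8.20) = 7.44 V.
With the load, R_B becomes R_B‖R_L = 6.003 kΩ, so V = 15.8 × 6.003/15.22 = 6.23 V.

Unloaded: 7.44 V; loaded: 6.23 V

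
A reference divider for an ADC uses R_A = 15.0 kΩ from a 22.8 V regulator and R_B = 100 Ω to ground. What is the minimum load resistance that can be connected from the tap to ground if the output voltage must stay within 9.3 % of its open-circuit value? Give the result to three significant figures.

R_L(min) ≈ 969 Ω

Output resistance R_th = R_A‖R_B = (15000 × 100)/15100 = 99.34 Ω.
The fractional drop is R_th/(R_th + R_L); requiring this ≤ 0.0930 gives R_L ≥ R_th(1/0.0930 − 1) = 99.34 × 9.753 = 969 Ω.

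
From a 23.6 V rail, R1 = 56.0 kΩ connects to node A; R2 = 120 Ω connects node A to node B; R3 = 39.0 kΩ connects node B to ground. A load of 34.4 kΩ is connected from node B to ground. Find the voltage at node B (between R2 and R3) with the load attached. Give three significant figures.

At node B, R3 is in parallel with the load: R3‖R_L = 18280 Ω.
Below node A the resistance is R2 + (R3‖R_L) = 18400 Ω, so V_A = 23.6 × 18400/74400 = 5.836 V.
Then V_B = V_A × (R3‖R_L)/(R2 + R3‖R_L) = 5.836 × 18280/18400 = 5.80 V.

V ≈ 5.80 V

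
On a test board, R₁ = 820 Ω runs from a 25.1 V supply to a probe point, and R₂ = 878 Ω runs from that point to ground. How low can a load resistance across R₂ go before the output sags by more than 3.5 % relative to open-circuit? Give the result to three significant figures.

Output resistance R_th = R₁‖R₂ = (820 × 878)/1698 = 424.0 Ω.
The fractional drop is R_th/(R_th + R_L); requiring this ≤ 0.0350 gives R_L ≥ R_th(1/0.0350 − 1) = 424.0 × 27.57 = 11.7 kΩ.

R_L(min) ≈ 11.7 kΩ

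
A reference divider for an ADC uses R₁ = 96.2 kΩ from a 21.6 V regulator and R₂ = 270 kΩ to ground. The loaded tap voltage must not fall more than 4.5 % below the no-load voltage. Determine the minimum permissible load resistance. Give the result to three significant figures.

Output resistance R_th = R₁‖R₂ = (96.2 × 270)/366.2 = 70.93 kΩ.
The fractional drop is R_th/(R_th + R_L); requiring this ≤ 0.0450 gives R_L ≥ R_th(1/0.0450 − 1) = 70.93 × 21.22 = 1.51 MΩ.

R_L(min) ≈ 1.51 MΩ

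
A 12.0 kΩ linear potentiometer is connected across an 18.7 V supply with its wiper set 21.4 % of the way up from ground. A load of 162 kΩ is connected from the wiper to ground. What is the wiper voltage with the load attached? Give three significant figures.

V ≈ 3.95 V

The wiper splits the pot into (1−α)R = 9.432 kΩ above and αR = 2.568 kΩ below.
Lower section ‖ load = 2.528 kΩ.
V_wiper = 18.7 × 2.528/(9.432 + 2.528) = 3.95 V.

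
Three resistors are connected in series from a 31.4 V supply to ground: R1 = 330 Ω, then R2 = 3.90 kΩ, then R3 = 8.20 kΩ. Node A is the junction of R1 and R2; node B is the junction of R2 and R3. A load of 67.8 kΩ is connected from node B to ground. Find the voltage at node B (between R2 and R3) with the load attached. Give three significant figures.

At node B, R3 is in parallel with the load: R3‖R_L = 7315 Ω.
Below node A the resistance is R2 + (R3‖R_L) = 11220 Ω, so V_A = 31.4 × 11220/11550 = 30.50 V.
Then V_B = V_A × (R3‖R_L)/(R2 + R3‖R_L) = 30.50 × 7315/11220 = 19.9 V.

V ≈ 19.9 V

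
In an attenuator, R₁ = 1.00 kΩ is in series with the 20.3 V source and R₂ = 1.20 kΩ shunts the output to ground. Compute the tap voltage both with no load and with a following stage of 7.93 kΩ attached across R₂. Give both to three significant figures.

Open-circuit: V = 20.3 × 1.20/(1.00 + 1.20) = 11.1 V.
With the load, R₂ becomes R₂‖R_L = 1.042 kΩ, so V = 20.3 × 1.042/2.042 = 10.4 V.

Unloaded: 11.1 V; loaded: 10.4 V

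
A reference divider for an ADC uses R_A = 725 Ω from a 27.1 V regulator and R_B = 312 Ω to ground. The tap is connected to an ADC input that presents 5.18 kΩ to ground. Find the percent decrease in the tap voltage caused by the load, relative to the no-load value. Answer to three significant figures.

The divider's output (Thévenin) resistance is R_A‖R_B = 218.1 Ω.
Fractional drop under load = R_th/(R_th + R_L) = 218.1 / (218.1 + 5180) = 0.04041.
So the output falls by 4.04 %.

4.04 %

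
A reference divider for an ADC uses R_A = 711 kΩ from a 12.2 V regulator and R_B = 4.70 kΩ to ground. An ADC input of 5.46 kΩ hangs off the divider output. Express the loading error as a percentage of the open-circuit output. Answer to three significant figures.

The divider's output (Thévenin) resistance is R_A‖R_B = 4.669 kΩ.
Fractional drop under load = R_th/(R_th + R_L) = 4.669 / (4.669 + 5.46) = 0.4610.
So the output falls by 46.1 %.

46.1 %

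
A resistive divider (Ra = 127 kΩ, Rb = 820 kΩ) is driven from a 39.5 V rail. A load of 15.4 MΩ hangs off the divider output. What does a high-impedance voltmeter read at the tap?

V_out ≈ 34.0 V

The load sits in parallel with Rb: Rb‖R_L = (820 × 15400) / (820 + 15400) = 778.5 kΩ.
V_out = 39.5 × 778.5 / (127 + 778.5) = 39.5 × 778.5/905.5 = 34.0 V.
(Unloaded it would have been 34.2 V.)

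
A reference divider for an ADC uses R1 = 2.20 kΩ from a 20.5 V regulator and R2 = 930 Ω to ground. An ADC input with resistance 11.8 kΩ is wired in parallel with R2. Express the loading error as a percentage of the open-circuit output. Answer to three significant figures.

The divider's output (Thévenin) resistance is R1‖R2 = 653.7 Ω.
Fractional drop under load = R_th/(R_th + R_L) = 653.7 / (653.7 + 11800) = 0.05249.
So the output falls by 5.25 %.

5.25 %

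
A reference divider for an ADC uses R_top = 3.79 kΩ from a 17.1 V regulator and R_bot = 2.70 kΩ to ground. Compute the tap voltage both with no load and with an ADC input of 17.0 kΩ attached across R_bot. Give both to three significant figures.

Open-circuit: V = 17.1 × 2.70/(3.79 + 2.70) = 7.11 V.
With the load, R_bot becomes R_bot‖R_L = 2.330 kΩ, so V = 17.1 × 2.330/6.120 = 6.51 V.

Unloaded: 7.11 V; loaded: 6.51 V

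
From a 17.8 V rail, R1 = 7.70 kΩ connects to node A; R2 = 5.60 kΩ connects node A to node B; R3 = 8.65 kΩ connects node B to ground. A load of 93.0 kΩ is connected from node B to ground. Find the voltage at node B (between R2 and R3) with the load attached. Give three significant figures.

At node B, R3 is in parallel with the load: R3‖R_L = 7.914 kΩ.
Below node A the resistance is R2 + (R3‖R_L) = 13.51 kΩ, so V_A = 17.8 × 13.51/21.21 = 11.34 V.
Then V_B = V_A × (R3‖R_L)/(R2 + R3‖R_L) = 11.34 × 7.914/13.51 = 6.64 V.

V ≈ 6.64 V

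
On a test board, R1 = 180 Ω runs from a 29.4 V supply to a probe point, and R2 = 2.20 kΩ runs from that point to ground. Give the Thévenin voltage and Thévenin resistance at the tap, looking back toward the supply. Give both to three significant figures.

V_th = 27.2 V, R_th = 166 Ω

V_th is the open-circuit tap voltage: 29.4 × 2200/(180 + 2200) = 27.2 V.
With the supply zeroed, R1 and R2 appear in parallel from the tap: R_th = R1‖R2 = (180 × 2200)/2380 = 166 Ω.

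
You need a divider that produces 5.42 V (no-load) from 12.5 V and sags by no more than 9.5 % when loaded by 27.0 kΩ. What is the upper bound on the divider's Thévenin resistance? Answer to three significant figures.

R_th ≤ 2.83 kΩ

Loading drop = R_th/(R_th + R_L) ≤ 0.0950, so R_th ≤ R_L · ε/(1−ε) = 27.0 kΩ × 0.0950/0.9050 = 2.83 kΩ.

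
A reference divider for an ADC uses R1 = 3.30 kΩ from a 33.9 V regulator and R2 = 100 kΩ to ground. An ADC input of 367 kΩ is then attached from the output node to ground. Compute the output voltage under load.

The load sits in parallel with R2: R2‖R_L = (100 × 367) / (100 + 367) = 78.59 kΩ.
V_out = 33.9 × 78.59 / (3.30 + 78.59) = 33.9 × 78.59/81.89 = 32.5 V.
(Unloaded it would have been 32.8 V.)

V_out ≈ 32.5 V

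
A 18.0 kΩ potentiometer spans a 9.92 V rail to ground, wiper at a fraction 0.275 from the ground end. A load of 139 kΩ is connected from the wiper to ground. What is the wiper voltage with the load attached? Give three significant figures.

The wiper splits the pot into (1−α)R = 13.05 kΩ above and αR = 4.950 kΩ below.
Lower section ‖ load = 4.780 kΩ.
V_wiper = 9.92 × 4.780/(13.05 + 4.780) = 2.66 V.

V ≈ 2.66 V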